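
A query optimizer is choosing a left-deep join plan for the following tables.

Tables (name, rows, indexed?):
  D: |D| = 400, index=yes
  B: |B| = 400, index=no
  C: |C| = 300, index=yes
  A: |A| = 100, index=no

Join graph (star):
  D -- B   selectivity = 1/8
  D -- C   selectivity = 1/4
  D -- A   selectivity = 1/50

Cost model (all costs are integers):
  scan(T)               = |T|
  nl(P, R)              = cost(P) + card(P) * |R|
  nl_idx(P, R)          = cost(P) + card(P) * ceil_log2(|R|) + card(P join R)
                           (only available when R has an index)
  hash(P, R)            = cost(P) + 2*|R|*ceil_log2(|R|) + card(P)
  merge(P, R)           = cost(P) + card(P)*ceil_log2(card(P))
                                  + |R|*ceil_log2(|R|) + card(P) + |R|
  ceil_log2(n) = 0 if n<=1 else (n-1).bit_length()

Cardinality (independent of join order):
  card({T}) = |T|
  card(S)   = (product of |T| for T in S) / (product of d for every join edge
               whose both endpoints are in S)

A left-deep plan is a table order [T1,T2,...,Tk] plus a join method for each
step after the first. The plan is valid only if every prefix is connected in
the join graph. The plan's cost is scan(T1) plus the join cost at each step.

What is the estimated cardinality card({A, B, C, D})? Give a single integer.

3000000

Tables in S: A(100), B(400), C(300), D(400)
Edges inside S: D-B(d=8), D-C(d=4), D-A(d=50)
numerator = 100 * 400 * 300 * 400 = 4800000000
denominator = 8 * 4 * 50 = 1600
card(S) = 4800000000 / 1600 = 3000000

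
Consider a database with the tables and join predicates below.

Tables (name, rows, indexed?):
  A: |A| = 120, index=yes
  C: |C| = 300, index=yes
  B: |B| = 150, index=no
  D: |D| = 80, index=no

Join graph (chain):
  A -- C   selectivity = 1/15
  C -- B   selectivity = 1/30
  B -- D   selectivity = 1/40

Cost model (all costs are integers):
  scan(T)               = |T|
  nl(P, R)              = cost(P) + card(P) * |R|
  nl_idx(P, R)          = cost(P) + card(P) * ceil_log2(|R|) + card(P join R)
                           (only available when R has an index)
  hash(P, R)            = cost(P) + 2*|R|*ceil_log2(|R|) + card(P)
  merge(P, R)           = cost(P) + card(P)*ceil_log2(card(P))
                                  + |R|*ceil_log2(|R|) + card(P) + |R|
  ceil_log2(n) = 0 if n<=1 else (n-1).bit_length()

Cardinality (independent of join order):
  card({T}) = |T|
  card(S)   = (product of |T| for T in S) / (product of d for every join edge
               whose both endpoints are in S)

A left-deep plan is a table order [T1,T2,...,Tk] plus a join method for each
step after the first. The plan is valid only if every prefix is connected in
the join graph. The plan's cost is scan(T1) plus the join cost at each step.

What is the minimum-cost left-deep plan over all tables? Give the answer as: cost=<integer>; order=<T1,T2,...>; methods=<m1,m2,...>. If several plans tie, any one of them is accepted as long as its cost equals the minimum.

cost=10300; order=B,C,D,A; methods=nl_idx,hash,hash

Selinger DP (subsets sized 1..n):
  {A}: scan cost=120, card=120
  {C}: scan cost=300, card=300
  {B}: scan cost=150, card=150
  {D}: scan cost=80, card=80
  {AC}: card=2400; try (A,hash)→2280, (C,nl_idx)→3600, (C,merge)→4080, (A,merge)→4260, (A,nl_idx)→4800, (C,hash)→5640 …(+2); best=2280 via (A,hash)
  {BC}: card=1500; try (C,nl_idx)→3000, (B,hash)→3000, (C,merge)→4500, (B,merge)→4650, (C,hash)→5700, (C,nl)→45150 …(+1); best=3000 via (C,nl_idx)
  {BD}: card=300; try (D,hash)→1420, (B,merge)→2070, (D,merge)→2140, (B,hash)→2560, (B,nl)→12080, (D,nl)→12150; best=1420 via (D,hash)
  {ABC}: card=12000; try (A,hash)→6180, (B,hash)→7080, (A,merge)→21960, (A,nl_idx)→25500, (B,merge)→34830, (A,nl)→183000 …(+1); best=6180 via (A,hash)
  {BCD}: card=3000; try (D,hash)→5620, (C,hash)→7120, (C,nl_idx)→7120, (C,merge)→7420, (D,merge)→21640, (C,nl)→91420 …(+1); best=5620 via (D,hash)
  {ABCD}: card=24000; try (A,hash)→10300, (D,hash)→19300, (A,merge)→45580, (A,nl_idx)→50620, (D,merge)→186820, (A,nl)→365620 …(+1); best=10300 via (A,hash)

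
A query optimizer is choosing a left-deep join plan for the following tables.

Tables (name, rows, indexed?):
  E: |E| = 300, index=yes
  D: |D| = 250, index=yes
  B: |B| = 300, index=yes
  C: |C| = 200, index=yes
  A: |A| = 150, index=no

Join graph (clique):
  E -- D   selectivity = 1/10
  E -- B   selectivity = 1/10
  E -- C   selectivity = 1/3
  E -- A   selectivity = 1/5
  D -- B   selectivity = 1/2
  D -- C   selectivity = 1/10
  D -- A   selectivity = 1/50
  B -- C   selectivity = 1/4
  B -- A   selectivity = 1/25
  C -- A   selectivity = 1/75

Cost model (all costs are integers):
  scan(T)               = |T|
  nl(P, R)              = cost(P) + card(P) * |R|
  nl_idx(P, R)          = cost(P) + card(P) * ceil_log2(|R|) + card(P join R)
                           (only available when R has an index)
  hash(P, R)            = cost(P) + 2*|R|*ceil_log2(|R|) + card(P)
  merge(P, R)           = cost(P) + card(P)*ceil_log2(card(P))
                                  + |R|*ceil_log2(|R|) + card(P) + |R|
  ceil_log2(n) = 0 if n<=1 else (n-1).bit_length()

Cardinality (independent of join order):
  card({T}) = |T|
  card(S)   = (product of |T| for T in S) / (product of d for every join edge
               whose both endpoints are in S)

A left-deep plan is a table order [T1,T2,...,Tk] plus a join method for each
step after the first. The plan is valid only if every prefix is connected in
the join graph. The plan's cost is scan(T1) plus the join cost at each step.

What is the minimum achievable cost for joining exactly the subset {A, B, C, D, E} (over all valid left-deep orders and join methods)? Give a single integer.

Selinger DP over subsets of {A,B,C,D,E}:
  {E}: scan cost=300, card=300
  {D}: scan cost=250, card=250
  {B}: scan cost=300, card=300
  {C}: scan cost=200, card=200
  {A}: scan cost=150, card=150
  {DE}: card=7500; try (D,hash)→4600, (E,merge)→5500, (D,merge)→5550, (E,hash)→5900, (E,nl_idx)→10000, (D,nl_idx)→10200 …(+2); best=4600 via (D,hash)
  {BE}: card=9000; try (E,hash)→6000, (B,hash)→6000, (E,merge)→6300, (B,merge)→6300, (E,nl_idx)→12000, (B,nl_idx)→12000 …(+2); best=6000 via (E,hash)
  {CE}: card=20000; try (C,hash)→3800, (E,merge)→5000, (C,merge)→5100, (E,hash)→5800, (E,nl_idx)→22000, (C,nl_idx)→22700 …(+2); best=3800 via (C,hash)
  {AE}: card=9000; try (A,hash)→3000, (E,merge)→4500, (A,merge)→4650, (E,hash)→5700, (E,nl_idx)→10500, (E,nl)→45150 …(+1); best=3000 via (A,hash)
  {BD}: card=37500; try (D,hash)→4600, (B,merge)→5500, (D,merge)→5550, (B,hash)→5900, (B,nl_idx)→40000, (D,nl_idx)→40200 …(+2); best=4600 via (D,hash)
  {CD}: card=5000; try (C,hash)→3700, (D,merge)→4250, (C,merge)→4300, (D,hash)→4400, (D,nl_idx)→6800, (C,nl_idx)→7250 …(+2); best=3700 via (C,hash)
  {AD}: card=750; try (D,nl_idx)→2100, (A,hash)→2900, (D,merge)→3750, (A,merge)→3850, (D,hash)→4300, (D,nl)→37650 …(+1); best=2100 via (D,nl_idx)
  {BC}: card=15000; try (C,hash)→3800, (B,merge)→5000, (C,merge)→5100, (B,hash)→5800, (B,nl_idx)→17000, (C,nl_idx)→17700 …(+2); best=3800 via (C,hash)
  {AB}: card=1800; try (A,hash)→3000, (B,nl_idx)→3300, (B,merge)→4500, (A,merge)→4650, (B,hash)→5700, (B,nl)→45150 …(+1); best=3000 via (A,hash)
  {AC}: card=400; try (C,nl_idx)→1750, (A,hash)→2800, (C,merge)→3300, (A,merge)→3350, (C,hash)→3500, (C,nl)→30150 …(+1); best=1750 via (C,nl_idx)
  {BDE}: card=112500; try (B,hash)→17500, (D,hash)→19000, (E,hash)→47500, (B,merge)→112600, (D,merge)→143250, (B,nl_idx)→184600 …(+6); best=17500 via (B,hash)
  {CDE}: card=50000; try (E,hash)→14100, (C,hash)→15300, (D,hash)→27800, (E,merge)→76700, (E,nl_idx)→98700, (C,merge)→111400 …(+6); best=14100 via (E,hash)
  {ADE}: card=4500; try (E,hash)→8250, (E,merge)→13350, (E,nl_idx)→13350, (A,hash)→14500, (D,hash)→16000, (D,nl_idx)→79500 …(+5); best=8250 via (E,hash)
  {BCE}: card=150000; try (C,hash)→18200, (E,hash)→24200, (B,hash)→29200, (C,merge)→142800, (C,nl_idx)→228000, (E,merge)→231800 …(+6); best=18200 via (C,hash)
  {ABE}: card=10800; try (E,hash)→10200, (B,hash)→17400, (A,hash)→17400, (E,merge)→27600, (E,nl_idx)→30000, (B,nl_idx)→94800 …(+5); best=10200 via (E,hash)
  {ACE}: card=8000; try (E,hash)→7550, (E,merge)→8750, (E,nl_idx)→13350, (C,hash)→15200, (A,hash)→26200, (C,nl_idx)→83000 …(+5); best=7550 via (E,hash)
  {BCD}: card=187500; try (B,hash)→14100, (D,hash)→22800, (C,hash)→45300, (B,merge)→76700, (D,merge)→231050, (B,nl_idx)→236200 …(+6); best=14100 via (B,hash)
  {ABD}: card=4500; try (B,hash)→8250, (D,hash)→8800, (B,merge)→13350, (B,nl_idx)→13350, (D,nl_idx)→21900, (D,merge)→26850 …(+5); best=8250 via (B,hash)
  {ACD}: card=200; try (D,nl_idx)→5150, (C,hash)→6050, (D,hash)→6150, (D,merge)→8000, (C,nl_idx)→8300, (A,hash)→11100 …(+5); best=5150 via (D,nl_idx)
  {ABC}: card=1200; try (B,nl_idx)→6550, (B,hash)→7550, (C,hash)→8000, (B,merge)→8750, (C,nl_idx)→18600, (A,hash)→21200 …(+5); best=6550 via (B,nl_idx)
  {BCDE}: card=187500; try (B,hash)→69500, (C,hash)→133200, (D,hash)→172200, (E,hash)→207000, (B,nl_idx)→651600, (B,merge)→867100 …(+10); best=69500 via (B,hash)
  {ABDE}: card=2700; try (E,hash)→18150, (B,hash)→18150, (D,hash)→25000, (E,nl_idx)→51450, (B,nl_idx)→51450, (E,merge)→74250 …(+9); best=18150 via (E,hash)
  {ACDE}: card=400; try (E,nl_idx)→7350, (E,merge)→9950, (E,hash)→10750, (C,hash)→15950, (D,hash)→19550, (C,nl_idx)→44650 …(+9); best=7350 via (E,nl_idx)
  {ABCE}: card=2400; try (E,hash)→13150, (E,nl_idx)→19750, (B,hash)→20950, (E,merge)→23950, (C,hash)→24200, (B,nl_idx)→81950 …(+9); best=13150 via (E,hash)
  {ABCD}: card=300; try (B,nl_idx)→7250, (B,merge)→9950, (B,hash)→10750, (D,hash)→11750, (C,hash)→15950, (D,nl_idx)→16450 …(+9); best=7250 via (B,nl_idx)
  {ABCDE}: card=60; try (E,nl_idx)→10010, (B,nl_idx)→11010, (E,hash)→12950, (B,hash)→13150, (E,merge)→13250, (B,merge)→14350 …(+13); best=10010 via (E,nl_idx)

10010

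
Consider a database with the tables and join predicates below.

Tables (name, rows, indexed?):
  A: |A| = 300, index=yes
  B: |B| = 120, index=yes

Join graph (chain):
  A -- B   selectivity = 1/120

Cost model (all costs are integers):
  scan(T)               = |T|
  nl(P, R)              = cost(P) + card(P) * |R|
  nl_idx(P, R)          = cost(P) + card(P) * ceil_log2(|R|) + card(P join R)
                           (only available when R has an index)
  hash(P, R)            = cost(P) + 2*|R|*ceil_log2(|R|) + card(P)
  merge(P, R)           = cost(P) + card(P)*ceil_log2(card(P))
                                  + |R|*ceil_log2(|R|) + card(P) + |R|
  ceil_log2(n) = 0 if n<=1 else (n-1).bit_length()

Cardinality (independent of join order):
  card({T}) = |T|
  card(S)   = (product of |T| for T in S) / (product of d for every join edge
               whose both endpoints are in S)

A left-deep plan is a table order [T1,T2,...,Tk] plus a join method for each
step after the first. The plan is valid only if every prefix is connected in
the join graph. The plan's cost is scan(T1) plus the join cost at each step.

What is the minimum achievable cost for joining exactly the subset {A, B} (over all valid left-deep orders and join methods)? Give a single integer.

Selinger DP over subsets of {A,B}:
  {A}: scan cost=300, card=300
  {B}: scan cost=120, card=120
  {AB}: card=300; try (A,nl_idx)→1500, (B,hash)→2280, (B,nl_idx)→2700, (A,merge)→4080, (B,merge)→4260, (A,hash)→5640 …(+2); best=1500 via (A,nl_idx)

1500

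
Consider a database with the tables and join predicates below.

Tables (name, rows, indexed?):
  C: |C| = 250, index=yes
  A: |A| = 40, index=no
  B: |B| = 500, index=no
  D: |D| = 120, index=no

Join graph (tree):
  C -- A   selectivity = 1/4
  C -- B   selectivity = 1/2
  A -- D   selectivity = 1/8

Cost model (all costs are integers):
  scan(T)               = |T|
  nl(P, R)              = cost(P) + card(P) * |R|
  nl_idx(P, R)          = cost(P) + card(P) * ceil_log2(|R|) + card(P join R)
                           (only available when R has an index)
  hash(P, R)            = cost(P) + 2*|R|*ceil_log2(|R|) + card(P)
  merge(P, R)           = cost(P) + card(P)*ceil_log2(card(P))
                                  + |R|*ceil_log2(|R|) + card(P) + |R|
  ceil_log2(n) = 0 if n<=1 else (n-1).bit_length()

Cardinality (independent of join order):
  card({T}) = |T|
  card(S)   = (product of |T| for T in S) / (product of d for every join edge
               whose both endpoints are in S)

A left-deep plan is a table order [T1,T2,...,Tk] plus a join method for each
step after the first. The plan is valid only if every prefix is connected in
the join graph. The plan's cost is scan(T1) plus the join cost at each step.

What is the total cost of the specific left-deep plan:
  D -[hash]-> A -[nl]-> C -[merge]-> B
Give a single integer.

793220

step 1: scan D: cost=120, card=120
step 2: join A via hash
    card(P join A) = 120*40/(8) = 600
    cost = 120 + 2*40*6 + 120 = 720
step 3: join C via nl
    card(P join C) = 600*250/(4) = 37500
    cost = 720 + 600*250 = 150720
step 4: join B via merge
    card(P join B) = 37500*500/(2) = 9375000
    cost = 150720 + 37500*16 + 500*9 + 37500 + 500 = 793220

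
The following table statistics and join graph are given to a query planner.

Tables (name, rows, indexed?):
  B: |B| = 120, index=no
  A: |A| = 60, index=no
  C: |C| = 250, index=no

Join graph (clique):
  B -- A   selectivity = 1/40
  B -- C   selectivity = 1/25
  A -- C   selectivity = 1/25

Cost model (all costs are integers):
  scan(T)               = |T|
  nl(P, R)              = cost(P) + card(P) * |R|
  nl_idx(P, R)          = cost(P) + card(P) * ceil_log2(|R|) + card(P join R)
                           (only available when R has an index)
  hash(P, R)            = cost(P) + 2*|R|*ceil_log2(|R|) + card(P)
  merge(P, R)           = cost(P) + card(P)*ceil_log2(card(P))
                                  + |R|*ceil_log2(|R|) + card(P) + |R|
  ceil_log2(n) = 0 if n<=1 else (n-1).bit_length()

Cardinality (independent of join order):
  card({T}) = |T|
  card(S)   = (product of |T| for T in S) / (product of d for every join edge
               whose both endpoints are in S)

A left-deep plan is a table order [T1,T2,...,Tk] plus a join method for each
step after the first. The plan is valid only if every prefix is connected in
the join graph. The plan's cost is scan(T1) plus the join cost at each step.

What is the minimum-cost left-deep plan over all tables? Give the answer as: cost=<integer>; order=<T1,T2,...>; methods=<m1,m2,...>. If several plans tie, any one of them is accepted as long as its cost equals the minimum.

cost=3500; order=C,A,B; methods=hash,hash

Selinger DP (subsets sized 1..n):
  {B}: scan cost=120, card=120
  {A}: scan cost=60, card=60
  {C}: scan cost=250, card=250
  {AB}: card=180; try (A,hash)→960, (B,merge)→1440, (A,merge)→1500, (B,hash)→1800, (B,nl)→7260, (A,nl)→7320; best=960 via (A,hash)
  {BC}: card=1200; try (B,hash)→2180, (C,merge)→3330, (B,merge)→3460, (C,hash)→4240, (C,nl)→30120, (B,nl)→30250; best=2180 via (B,hash)
  {AC}: card=600; try (A,hash)→1220, (C,merge)→2730, (A,merge)→2920, (C,hash)→4120, (C,nl)→15060, (A,nl)→15250; best=1220 via (A,hash)
  {ABC}: card=72; try (B,hash)→3500, (A,hash)→4100, (C,merge)→4830, (C,hash)→5140, (B,merge)→8780, (A,merge)→17000 …(+3); best=3500 via (B,hash)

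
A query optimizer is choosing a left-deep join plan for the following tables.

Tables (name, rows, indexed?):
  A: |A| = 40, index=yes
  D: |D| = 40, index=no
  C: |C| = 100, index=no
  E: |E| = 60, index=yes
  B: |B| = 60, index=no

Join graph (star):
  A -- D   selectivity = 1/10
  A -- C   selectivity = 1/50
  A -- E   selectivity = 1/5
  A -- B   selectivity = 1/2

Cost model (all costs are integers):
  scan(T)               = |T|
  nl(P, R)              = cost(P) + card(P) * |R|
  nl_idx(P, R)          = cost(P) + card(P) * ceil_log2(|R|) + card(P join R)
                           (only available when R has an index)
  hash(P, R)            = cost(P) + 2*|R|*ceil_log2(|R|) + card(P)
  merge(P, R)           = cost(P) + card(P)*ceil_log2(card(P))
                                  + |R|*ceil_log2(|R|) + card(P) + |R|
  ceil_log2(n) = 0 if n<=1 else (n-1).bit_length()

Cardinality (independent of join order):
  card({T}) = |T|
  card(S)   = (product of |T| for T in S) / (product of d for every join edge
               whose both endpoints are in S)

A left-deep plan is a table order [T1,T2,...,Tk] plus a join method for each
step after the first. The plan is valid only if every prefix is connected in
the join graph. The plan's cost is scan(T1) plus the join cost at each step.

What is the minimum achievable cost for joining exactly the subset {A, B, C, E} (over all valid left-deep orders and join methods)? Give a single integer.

3160

Selinger DP over subsets of {A,B,C,E}:
  {A}: scan cost=40, card=40
  {C}: scan cost=100, card=100
  {E}: scan cost=60, card=60
  {B}: scan cost=60, card=60
  {AC}: card=80; try (A,hash)→680, (A,nl_idx)→780, (C,merge)→1120, (A,merge)→1180, (C,hash)→1480, (C,nl)→4040 …(+1); best=680 via (A,hash)
  {AE}: card=480; try (A,hash)→600, (E,merge)→740, (E,nl_idx)→760, (A,merge)→760, (E,hash)→800, (A,nl_idx)→900 …(+2); best=600 via (A,hash)
  {AB}: card=1200; try (A,hash)→600, (B,merge)→740, (A,merge)→760, (B,hash)→800, (A,nl_idx)→1620, (B,nl)→2440 …(+1); best=600 via (A,hash)
  {ACE}: card=960; try (E,hash)→1480, (E,merge)→1740, (E,nl_idx)→2120, (C,hash)→2480, (E,nl)→5480, (C,merge)→6200 …(+1); best=1480 via (E,hash)
  {ABC}: card=2400; try (B,hash)→1480, (B,merge)→1740, (C,hash)→3200, (B,nl)→5480, (C,merge)→15800, (C,nl)→120600; best=1480 via (B,hash)
  {ABE}: card=14400; try (B,hash)→1800, (E,hash)→2520, (B,merge)→5820, (E,merge)→15420, (E,nl_idx)→22200, (B,nl)→29400 …(+1); best=1800 via (B,hash)
  {ABCE}: card=28800; try (B,hash)→3160, (E,hash)→4600, (B,merge)→12460, (C,hash)→17600, (E,merge)→33100, (E,nl_idx)→44680 …(+4); best=3160 via (B,hash)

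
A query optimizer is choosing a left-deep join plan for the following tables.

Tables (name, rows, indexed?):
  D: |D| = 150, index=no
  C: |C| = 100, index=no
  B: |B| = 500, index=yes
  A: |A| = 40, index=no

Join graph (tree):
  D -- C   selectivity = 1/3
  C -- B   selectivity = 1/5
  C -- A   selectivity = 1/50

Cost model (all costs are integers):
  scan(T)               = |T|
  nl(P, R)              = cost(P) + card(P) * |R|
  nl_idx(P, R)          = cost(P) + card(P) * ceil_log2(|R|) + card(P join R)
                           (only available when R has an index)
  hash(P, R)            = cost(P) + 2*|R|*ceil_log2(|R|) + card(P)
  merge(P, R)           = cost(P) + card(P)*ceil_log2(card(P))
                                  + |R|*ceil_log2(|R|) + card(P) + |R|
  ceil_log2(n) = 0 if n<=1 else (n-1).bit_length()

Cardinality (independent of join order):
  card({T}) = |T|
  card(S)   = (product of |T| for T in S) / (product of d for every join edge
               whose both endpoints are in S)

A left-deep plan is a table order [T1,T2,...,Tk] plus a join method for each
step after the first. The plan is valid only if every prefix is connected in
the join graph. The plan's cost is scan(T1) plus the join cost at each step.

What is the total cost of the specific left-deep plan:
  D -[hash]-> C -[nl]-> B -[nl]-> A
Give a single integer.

22501700

step 1: scan D: cost=150, card=150
step 2: join C via hash
    card(P join C) = 150*100/(3) = 5000
    cost = 150 + 2*100*7 + 150 = 1700
step 3: join B via nl
    card(P join B) = 5000*500/(5) = 500000
    cost = 1700 + 5000*500 = 2501700
step 4: join A via nl
    card(P join A) = 500000*40/(50) = 400000
    cost = 2501700 + 500000*40 = 22501700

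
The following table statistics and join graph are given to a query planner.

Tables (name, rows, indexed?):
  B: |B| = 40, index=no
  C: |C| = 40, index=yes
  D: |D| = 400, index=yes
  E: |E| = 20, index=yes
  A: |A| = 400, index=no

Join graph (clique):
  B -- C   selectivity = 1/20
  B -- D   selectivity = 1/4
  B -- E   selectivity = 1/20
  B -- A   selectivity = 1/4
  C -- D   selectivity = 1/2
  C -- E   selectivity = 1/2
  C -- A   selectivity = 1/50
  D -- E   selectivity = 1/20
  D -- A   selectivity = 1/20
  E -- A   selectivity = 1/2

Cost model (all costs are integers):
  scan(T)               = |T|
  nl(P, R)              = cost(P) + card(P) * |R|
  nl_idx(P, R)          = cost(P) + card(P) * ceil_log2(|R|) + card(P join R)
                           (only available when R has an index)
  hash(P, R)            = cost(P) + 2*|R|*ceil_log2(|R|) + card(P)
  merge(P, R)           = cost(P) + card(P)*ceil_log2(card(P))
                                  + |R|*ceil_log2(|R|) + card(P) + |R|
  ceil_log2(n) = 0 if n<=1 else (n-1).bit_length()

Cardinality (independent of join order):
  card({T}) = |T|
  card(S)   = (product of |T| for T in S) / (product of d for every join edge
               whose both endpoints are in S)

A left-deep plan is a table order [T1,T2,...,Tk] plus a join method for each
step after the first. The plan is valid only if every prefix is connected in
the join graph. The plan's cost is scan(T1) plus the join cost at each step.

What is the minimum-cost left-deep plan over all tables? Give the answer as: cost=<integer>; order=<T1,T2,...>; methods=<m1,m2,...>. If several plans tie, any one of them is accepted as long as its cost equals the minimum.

Selinger DP (subsets sized 1..n):
  {B}: scan cost=40, card=40
  {C}: scan cost=40, card=40
  {D}: scan cost=400, card=400
  {E}: scan cost=20, card=20
  {A}: scan cost=400, card=400
  {BC}: card=80; try (C,nl_idx)→360, (C,hash)→560, (B,hash)→560, (C,merge)→600, (B,merge)→600, (C,nl)→1640 …(+1); best=360 via (C,nl_idx)
  {BD}: card=4000; try (B,hash)→1280, (D,merge)→4320, (D,nl_idx)→4400, (B,merge)→4680, (D,hash)→7280, (D,nl)→16040 …(+1); best=1280 via (B,hash)
  {BE}: card=40; try (E,hash)→280, (E,nl_idx)→280, (B,merge)→420, (E,merge)→440, (B,hash)→520, (B,nl)→820 …(+1); best=280 via (E,hash)
  {AB}: card=4000; try (B,hash)→1280, (A,merge)→4320, (B,merge)→4680, (A,hash)→7280, (A,nl)→16040, (B,nl)→16400; best=1280 via (B,hash)
  {CD}: card=8000; try (C,hash)→1280, (D,merge)→4320, (C,merge)→4680, (D,hash)→7280, (D,nl_idx)→8400, (C,nl_idx)→10800 …(+2); best=1280 via (C,hash)
  {CE}: card=400; try (E,hash)→280, (C,merge)→420, (E,merge)→440, (C,hash)→520, (C,nl_idx)→540, (E,nl_idx)→640 …(+2); best=280 via (E,hash)
  {AC}: card=320; try (C,hash)→1280, (C,nl_idx)→3120, (A,merge)→4320, (C,merge)→4680, (A,hash)→7280, (A,nl)→16040 …(+1); best=1280 via (C,hash)
  {DE}: card=400; try (D,nl_idx)→600, (E,hash)→1000, (E,nl_idx)→2800, (D,merge)→4140, (E,merge)→4520, (D,hash)→7240 …(+2); best=600 via (D,nl_idx)
  {AD}: card=8000; try (D,hash)→8000, (A,hash)→8000, (D,merge)→8400, (A,merge)→8400, (D,nl_idx)→12000, (D,nl)→160400 …(+1); best=8000 via (D,hash)
  {AE}: card=4000; try (E,hash)→1000, (A,merge)→4140, (E,merge)→4520, (E,nl_idx)→6400, (A,hash)→7240, (A,nl)→8020 …(+1); best=1000 via (E,hash)
  {BCD}: card=4000; try (D,merge)→5000, (D,nl_idx)→5080, (C,hash)→5760, (D,hash)→7640, (B,hash)→9760, (C,nl_idx)→29280 …(+5); best=5000 via (D,merge)
  {BCE}: card=40; try (C,nl_idx)→560, (E,hash)→640, (E,nl_idx)→800, (C,hash)→800, (C,merge)→840, (E,merge)→1120 …(+5); best=560 via (C,nl_idx)
  {ABC}: card=160; try (B,hash)→2080, (B,merge)→4760, (A,merge)→5000, (C,hash)→5760, (A,hash)→7640, (B,nl)→14080 …(+4); best=2080 via (B,hash)
  {BDE}: card=200; try (D,nl_idx)→840, (B,hash)→1480, (D,merge)→4560, (B,merge)→4880, (E,hash)→5480, (D,hash)→7520 …(+5); best=840 via (D,nl_idx)
  {ABD}: card=20000; try (D,hash)→12480, (A,hash)→12480, (B,hash)→16480, (D,merge)→57280, (D,nl_idx)→57280, (A,merge)→57280 …(+4); best=12480 via (D,hash)
  {ABE}: card=2000; try (A,merge)→4560, (E,hash)→5480, (B,hash)→5480, (A,hash)→7520, (A,nl)→16280, (E,nl_idx)→23280 …(+4); best=4560 via (A,merge)
  {CDE}: card=4000; try (C,hash)→1480, (C,merge)→4880, (C,nl_idx)→7000, (D,hash)→7880, (D,nl_idx)→7880, (D,merge)→8280 …(+6); best=1480 via (C,hash)
  {ACD}: card=3200; try (D,nl_idx)→7360, (D,merge)→8480, (D,hash)→8800, (C,hash)→16480, (A,hash)→16480, (C,nl_idx)→59200 …(+5); best=7360 via (D,nl_idx)
  {ACE}: card=1600; try (E,hash)→1800, (E,nl_idx)→4480, (E,merge)→4600, (C,hash)→5480, (E,nl)→7680, (A,hash)→7880 …(+5); best=1800 via (E,hash)
  {ADE}: card=4000; try (A,hash)→8200, (A,merge)→8600, (D,hash)→12200, (E,hash)→16200, (D,nl_idx)→41000, (E,nl_idx)→52000 …(+5); best=8200 via (A,hash)
  {BCDE}: card=100; try (D,nl_idx)→1020, (C,hash)→1520, (C,nl_idx)→2140, (C,merge)→2920, (D,merge)→4840, (B,hash)→5960 …(+9); best=1020 via (D,nl_idx)
  {ABCD}: card=400; try (D,nl_idx)→3920, (D,merge)→7520, (D,hash)→9440, (B,hash)→11040, (A,hash)→16200, (C,hash)→32960 …(+8); best=3920 via (D,nl_idx)
  {ABCE}: card=40; try (E,hash)→2440, (E,nl_idx)→2920, (E,merge)→3640, (B,hash)→3880, (A,merge)→4840, (E,nl)→5280 …(+8); best=2440 via (E,hash)
  {ABDE}: card=500; try (A,merge)→6640, (A,hash)→8240, (B,hash)→12680, (D,hash)→13760, (D,nl_idx)→23060, (D,merge)→32560 …(+8); best=6640 via (A,merge)
  {ACDE}: card=800; try (D,hash)→10600, (E,hash)→10760, (C,hash)→12680, (A,hash)→12680, (D,nl_idx)→17000, (E,nl_idx)→24160 …(+9); best=10600 via (D,hash)
  {ABCDE}: card=5; try (D,nl_idx)→2805, (E,hash)→4520, (A,merge)→5820, (E,nl_idx)→5925, (D,merge)→6720, (C,hash)→7620 …(+12); best=2805 via (D,nl_idx)

cost=2805; order=A,C,B,E,D; methods=hash,hash,hash,nl_idx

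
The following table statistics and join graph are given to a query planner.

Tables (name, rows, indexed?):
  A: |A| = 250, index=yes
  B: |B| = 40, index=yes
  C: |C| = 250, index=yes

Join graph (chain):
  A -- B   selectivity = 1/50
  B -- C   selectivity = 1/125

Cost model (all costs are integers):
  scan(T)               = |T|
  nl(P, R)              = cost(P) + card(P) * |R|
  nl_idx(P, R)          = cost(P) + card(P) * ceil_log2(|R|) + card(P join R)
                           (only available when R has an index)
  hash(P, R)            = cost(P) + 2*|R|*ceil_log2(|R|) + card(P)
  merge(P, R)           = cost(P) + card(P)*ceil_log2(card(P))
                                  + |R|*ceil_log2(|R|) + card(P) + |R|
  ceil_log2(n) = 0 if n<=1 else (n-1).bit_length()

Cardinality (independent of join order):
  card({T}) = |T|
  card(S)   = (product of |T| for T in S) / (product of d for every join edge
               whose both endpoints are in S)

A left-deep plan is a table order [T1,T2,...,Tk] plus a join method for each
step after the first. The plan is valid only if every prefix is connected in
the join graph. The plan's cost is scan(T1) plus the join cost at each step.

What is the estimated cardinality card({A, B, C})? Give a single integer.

400

Tables in S: A(250), B(40), C(250)
Edges inside S: A-B(d=50), B-C(d=125)
numerator = 250 * 40 * 250 = 2500000
denominator = 50 * 125 = 6250
card(S) = 2500000 / 6250 = 400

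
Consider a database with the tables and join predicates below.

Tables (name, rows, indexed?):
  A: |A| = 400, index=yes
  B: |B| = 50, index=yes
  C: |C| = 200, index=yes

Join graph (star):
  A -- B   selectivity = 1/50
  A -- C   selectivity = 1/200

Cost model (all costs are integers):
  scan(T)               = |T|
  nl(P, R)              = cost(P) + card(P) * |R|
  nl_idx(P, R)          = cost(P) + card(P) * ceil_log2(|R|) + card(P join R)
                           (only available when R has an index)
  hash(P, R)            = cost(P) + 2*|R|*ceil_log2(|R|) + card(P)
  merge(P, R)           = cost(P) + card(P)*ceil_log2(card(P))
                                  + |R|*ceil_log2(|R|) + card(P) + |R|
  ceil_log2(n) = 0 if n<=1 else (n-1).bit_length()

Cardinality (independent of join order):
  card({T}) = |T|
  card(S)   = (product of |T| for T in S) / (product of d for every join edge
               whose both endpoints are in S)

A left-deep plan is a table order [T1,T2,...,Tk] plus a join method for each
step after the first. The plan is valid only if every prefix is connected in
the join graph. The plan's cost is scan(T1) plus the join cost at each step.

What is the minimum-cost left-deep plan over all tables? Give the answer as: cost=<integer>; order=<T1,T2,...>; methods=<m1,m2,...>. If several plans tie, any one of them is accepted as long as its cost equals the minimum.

Selinger DP (subsets sized 1..n):
  {A}: scan cost=400, card=400
  {B}: scan cost=50, card=50
  {C}: scan cost=200, card=200
  {AB}: card=400; try (A,nl_idx)→900, (B,hash)→1400, (B,nl_idx)→3200, (A,merge)→4400, (B,merge)→4750, (A,hash)→7300 …(+2); best=900 via (A,nl_idx)
  {AC}: card=400; try (A,nl_idx)→2400, (C,hash)→4000, (C,nl_idx)→4000, (A,merge)→6000, (C,merge)→6200, (A,hash)→7600 …(+2); best=2400 via (A,nl_idx)
  {ABC}: card=400; try (B,hash)→3400, (C,hash)→4500, (C,nl_idx)→4500, (B,nl_idx)→5200, (C,merge)→6700, (B,merge)→6750 …(+2); best=3400 via (B,hash)

cost=3400; order=C,A,B; methods=nl_idx,hash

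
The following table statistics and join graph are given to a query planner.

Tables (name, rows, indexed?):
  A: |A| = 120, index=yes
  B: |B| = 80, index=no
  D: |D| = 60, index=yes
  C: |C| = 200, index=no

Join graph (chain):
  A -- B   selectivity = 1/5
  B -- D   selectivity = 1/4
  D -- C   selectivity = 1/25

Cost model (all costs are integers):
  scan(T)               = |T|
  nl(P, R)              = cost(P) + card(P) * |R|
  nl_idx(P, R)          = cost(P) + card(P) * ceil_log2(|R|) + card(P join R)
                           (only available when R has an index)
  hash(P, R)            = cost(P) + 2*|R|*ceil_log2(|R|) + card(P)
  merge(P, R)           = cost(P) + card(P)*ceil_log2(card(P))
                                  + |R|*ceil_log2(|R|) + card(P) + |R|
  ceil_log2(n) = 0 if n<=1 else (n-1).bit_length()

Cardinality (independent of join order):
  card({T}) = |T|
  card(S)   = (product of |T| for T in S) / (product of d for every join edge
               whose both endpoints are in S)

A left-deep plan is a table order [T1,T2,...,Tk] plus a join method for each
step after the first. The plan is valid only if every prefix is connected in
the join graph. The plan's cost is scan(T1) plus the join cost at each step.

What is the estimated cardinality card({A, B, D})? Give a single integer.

Tables in S: A(120), B(80), D(60)
Edges inside S: A-B(d=5), B-D(d=4)
numerator = 120 * 80 * 60 = 576000
denominator = 5 * 4 = 20
card(S) = 576000 / 20 = 28800

28800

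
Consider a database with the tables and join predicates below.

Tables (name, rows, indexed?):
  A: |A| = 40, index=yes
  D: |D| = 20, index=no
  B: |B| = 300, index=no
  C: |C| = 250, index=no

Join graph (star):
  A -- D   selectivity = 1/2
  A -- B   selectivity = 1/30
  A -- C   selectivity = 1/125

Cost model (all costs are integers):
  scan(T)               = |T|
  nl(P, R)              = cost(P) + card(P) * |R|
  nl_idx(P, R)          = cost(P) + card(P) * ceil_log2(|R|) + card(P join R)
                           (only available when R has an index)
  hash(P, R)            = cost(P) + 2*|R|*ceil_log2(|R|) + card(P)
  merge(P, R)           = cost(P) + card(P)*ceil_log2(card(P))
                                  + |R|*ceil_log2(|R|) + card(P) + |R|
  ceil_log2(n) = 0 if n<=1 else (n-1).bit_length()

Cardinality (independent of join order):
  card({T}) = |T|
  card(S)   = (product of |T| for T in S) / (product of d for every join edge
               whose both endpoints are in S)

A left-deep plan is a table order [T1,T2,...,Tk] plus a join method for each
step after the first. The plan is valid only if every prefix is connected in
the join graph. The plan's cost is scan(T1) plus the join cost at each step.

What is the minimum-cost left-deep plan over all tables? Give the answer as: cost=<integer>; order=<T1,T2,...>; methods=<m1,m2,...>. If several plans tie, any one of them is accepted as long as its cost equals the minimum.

Selinger DP (subsets sized 1..n):
  {A}: scan cost=40, card=40
  {D}: scan cost=20, card=20
  {B}: scan cost=300, card=300
  {C}: scan cost=250, card=250
  {AD}: card=400; try (D,hash)→280, (A,merge)→420, (D,merge)→440, (A,hash)→520, (A,nl_idx)→540, (A,nl)→820 …(+1); best=280 via (D,hash)
  {AB}: card=400; try (A,hash)→1080, (A,nl_idx)→2500, (B,merge)→3320, (A,merge)→3580, (B,hash)→5480, (B,nl)→12040 …(+1); best=1080 via (A,hash)
  {AC}: card=80; try (A,hash)→980, (A,nl_idx)→1830, (C,merge)→2570, (A,merge)→2780, (C,hash)→4080, (C,nl)→10040 …(+1); best=980 via (A,hash)
  {ABD}: card=4000; try (D,hash)→1680, (D,merge)→5200, (B,hash)→6080, (B,merge)→7280, (D,nl)→9080, (B,nl)→120280; best=1680 via (D,hash)
  {ACD}: card=800; try (D,hash)→1260, (D,merge)→1740, (D,nl)→2580, (C,hash)→4680, (C,merge)→6530, (C,nl)→100280; best=1260 via (D,hash)
  {ABC}: card=800; try (B,merge)→4620, (C,hash)→5480, (B,hash)→6460, (C,merge)→7330, (B,nl)→24980, (C,nl)→101080; best=4620 via (B,merge)
  {ABCD}: card=8000; try (D,hash)→5620, (B,hash)→7460, (C,hash)→9680, (B,merge)→13060, (D,merge)→13540, (D,nl)→20620 …(+3); best=5620 via (D,hash)

cost=5620; order=C,A,B,D; methods=hash,merge,hash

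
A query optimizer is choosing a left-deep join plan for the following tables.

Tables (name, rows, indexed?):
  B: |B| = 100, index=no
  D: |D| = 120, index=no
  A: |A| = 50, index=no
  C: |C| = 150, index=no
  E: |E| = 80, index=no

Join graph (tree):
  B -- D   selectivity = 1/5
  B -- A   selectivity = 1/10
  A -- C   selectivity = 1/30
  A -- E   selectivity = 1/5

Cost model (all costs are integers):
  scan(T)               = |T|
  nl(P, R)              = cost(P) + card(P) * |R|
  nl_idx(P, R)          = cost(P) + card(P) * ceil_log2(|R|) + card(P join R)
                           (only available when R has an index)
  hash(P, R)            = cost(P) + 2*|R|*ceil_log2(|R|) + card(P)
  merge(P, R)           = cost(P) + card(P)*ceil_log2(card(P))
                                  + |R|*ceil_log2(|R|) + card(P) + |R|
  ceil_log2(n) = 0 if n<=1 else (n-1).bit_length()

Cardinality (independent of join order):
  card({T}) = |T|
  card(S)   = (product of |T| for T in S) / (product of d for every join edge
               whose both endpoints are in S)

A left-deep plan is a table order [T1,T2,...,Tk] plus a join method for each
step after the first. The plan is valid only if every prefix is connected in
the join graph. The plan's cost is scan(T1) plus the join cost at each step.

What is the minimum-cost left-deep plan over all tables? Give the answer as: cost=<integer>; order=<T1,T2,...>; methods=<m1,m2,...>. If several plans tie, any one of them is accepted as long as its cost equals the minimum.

cost=47850; order=C,A,B,E,D; methods=hash,hash,hash,hash

Selinger DP (subsets sized 1..n):
  {B}: scan cost=100, card=100
  {D}: scan cost=120, card=120
  {A}: scan cost=50, card=50
  {C}: scan cost=150, card=150
  {E}: scan cost=80, card=80
  {BD}: card=2400; try (B,hash)→1640, (D,merge)→1860, (D,hash)→1880, (B,merge)→1880, (D,nl)→12100, (B,nl)→12120; best=1640 via (B,hash)
  {AB}: card=500; try (A,hash)→800, (B,merge)→1200, (A,merge)→1250, (B,hash)→1500, (B,nl)→5050, (A,nl)→5100; best=800 via (A,hash)
  {AC}: card=250; try (A,hash)→900, (C,merge)→1750, (A,merge)→1850, (C,hash)→2500, (C,nl)→7550, (A,nl)→7650; best=900 via (A,hash)
  {AE}: card=800; try (A,hash)→760, (E,merge)→1040, (A,merge)→1070, (E,hash)→1220, (E,nl)→4050, (A,nl)→4080; best=760 via (A,hash)
  {ABD}: card=12000; try (D,hash)→2980, (A,hash)→4640, (D,merge)→6760, (A,merge)→33190, (D,nl)→60800, (A,nl)→121640; best=2980 via (D,hash)
  {ABC}: card=2500; try (B,hash)→2550, (C,hash)→3700, (B,merge)→3950, (C,merge)→7150, (B,nl)→25900, (C,nl)→75800; best=2550 via (B,hash)
  {ABE}: card=8000; try (E,hash)→2420, (B,hash)→2960, (E,merge)→6440, (B,merge)→10360, (E,nl)→40800, (B,nl)→80760; best=2420 via (E,hash)
  {ACE}: card=4000; try (E,hash)→2270, (E,merge)→3790, (C,hash)→3960, (C,merge)→10910, (E,nl)→20900, (C,nl)→120760; best=2270 via (E,hash)
  {ABCD}: card=60000; try (D,hash)→6730, (C,hash)→17380, (D,merge)→36010, (C,merge)→184330, (D,nl)→302550, (C,nl)→1802980; best=6730 via (D,hash)
  {ABDE}: card=192000; try (D,hash)→12100, (E,hash)→16100, (D,merge)→115380, (E,merge)→183620, (D,nl)→962420, (E,nl)→962980; best=12100 via (D,hash)
  {ABCE}: card=40000; try (E,hash)→6170, (B,hash)→7670, (C,hash)→12820, (E,merge)→35690, (B,merge)→55070, (C,merge)→115770 …(+3); best=6170 via (E,hash)
  {ABCDE}: card=960000; try (D,hash)→47850, (E,hash)→67850, (C,hash)→206500, (D,merge)→687130, (E,merge)→1027370, (C,merge)→3661450 …(+3); best=47850 via (D,hash)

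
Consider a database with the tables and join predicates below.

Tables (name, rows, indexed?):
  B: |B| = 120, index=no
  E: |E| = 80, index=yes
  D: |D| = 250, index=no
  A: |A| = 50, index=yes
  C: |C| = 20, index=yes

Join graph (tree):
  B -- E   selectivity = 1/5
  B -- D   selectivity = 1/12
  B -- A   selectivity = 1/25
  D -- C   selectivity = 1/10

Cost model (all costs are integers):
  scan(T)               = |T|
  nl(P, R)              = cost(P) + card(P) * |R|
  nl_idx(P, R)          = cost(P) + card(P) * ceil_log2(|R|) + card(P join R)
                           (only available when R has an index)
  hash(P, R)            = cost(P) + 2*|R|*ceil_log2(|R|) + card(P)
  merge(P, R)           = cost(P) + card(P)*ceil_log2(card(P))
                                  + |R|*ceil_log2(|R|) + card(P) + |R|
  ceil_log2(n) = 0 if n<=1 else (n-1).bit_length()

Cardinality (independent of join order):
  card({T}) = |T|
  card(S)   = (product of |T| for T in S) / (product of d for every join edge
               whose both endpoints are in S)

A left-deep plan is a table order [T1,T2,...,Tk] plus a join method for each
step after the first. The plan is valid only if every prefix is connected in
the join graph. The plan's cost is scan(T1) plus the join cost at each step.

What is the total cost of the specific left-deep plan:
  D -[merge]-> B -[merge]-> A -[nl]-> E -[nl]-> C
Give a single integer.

2036310

step 1: scan D: cost=250, card=250
step 2: join B via merge
    card(P join B) = 250*120/(12) = 2500
    cost = 250 + 250*8 + 120*7 + 250 + 120 = 3460
step 3: join A via merge
    card(P join A) = 2500*50/(25) = 5000
    cost = 3460 + 2500*12 + 50*6 + 2500 + 50 = 36310
step 4: join E via nl
    card(P join E) = 5000*80/(5) = 80000
    cost = 36310 + 5000*80 = 436310
step 5: join C via nl
    card(P join C) = 80000*20/(10) = 160000
    cost = 436310 + 80000*20 = 2036310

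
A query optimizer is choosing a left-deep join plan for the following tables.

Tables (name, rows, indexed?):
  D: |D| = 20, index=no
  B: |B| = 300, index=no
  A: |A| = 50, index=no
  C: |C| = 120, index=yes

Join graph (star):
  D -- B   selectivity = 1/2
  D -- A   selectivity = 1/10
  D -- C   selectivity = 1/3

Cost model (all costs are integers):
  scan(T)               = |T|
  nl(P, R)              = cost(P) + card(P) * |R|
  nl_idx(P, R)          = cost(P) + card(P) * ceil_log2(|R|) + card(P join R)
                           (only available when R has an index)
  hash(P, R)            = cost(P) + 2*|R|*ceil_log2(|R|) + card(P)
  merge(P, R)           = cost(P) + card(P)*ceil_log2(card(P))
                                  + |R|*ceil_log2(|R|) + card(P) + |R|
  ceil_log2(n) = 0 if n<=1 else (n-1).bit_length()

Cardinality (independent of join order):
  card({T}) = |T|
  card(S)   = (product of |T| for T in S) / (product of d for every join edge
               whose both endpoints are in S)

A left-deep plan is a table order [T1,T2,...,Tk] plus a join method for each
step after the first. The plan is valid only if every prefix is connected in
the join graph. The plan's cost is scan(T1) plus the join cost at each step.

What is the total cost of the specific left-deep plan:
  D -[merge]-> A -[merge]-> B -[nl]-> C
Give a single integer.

1804290

step 1: scan D: cost=20, card=20
step 2: join A via merge
    card(P join A) = 20*50/(10) = 100
    cost = 20 + 20*5 + 50*6 + 20 + 50 = 490
step 3: join B via merge
    card(P join B) = 100*300/(2) = 15000
    cost = 490 + 100*7 + 300*9 + 100 + 300 = 4290
step 4: join C via nl
    card(P join C) = 15000*120/(3) = 600000
    cost = 4290 + 15000*120 = 1804290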